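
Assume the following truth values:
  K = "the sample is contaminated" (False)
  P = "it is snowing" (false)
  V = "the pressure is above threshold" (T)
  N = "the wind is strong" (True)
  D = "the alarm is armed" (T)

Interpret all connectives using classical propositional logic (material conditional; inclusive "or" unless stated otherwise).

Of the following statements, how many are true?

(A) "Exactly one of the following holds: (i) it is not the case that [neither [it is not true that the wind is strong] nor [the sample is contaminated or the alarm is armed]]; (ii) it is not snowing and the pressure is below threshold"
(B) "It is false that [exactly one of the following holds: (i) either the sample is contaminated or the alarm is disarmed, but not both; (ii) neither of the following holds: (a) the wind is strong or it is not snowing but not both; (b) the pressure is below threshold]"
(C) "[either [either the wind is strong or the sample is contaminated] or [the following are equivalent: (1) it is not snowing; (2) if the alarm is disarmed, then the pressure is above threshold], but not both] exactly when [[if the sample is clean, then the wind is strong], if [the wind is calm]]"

(A): Formalization: not (not N nor (K or D)) xor (not P and not V)

not N = not True = False
K or D = False or True = True
not N nor (K or D) = False nor True = False
not (not N nor (K or D)) = not False = True
not P = not False = True
not V = not True = False
not P and not V = True and False = False
not (not N nor (K or D)) xor (not P and not V) = True xor False = True
Hence (A) is true.

(B): Formalization: not ((K xor not D) xor ((N xor not P) nor not V))

not D = not True = False
K xor not D = False xor False = False
not P = not False = True
N xor not P = True xor True = False
not V = not True = False
(N xor not P) nor not V = False nor False = True
(K xor not D) xor ((N xor not P) nor not V) = False xor True = True
not ((K xor not D) xor ((N xor not P) nor not V)) = not True = False
Hence (B) is false.

(C): Parsed as ((N or K) xor (not P iff (not D -> V))) iff (not N -> (not K -> N))

N or K = True or False = True
not P = not False = True
not D = not True = False
not D -> V = False -> True = True
not P iff (not D -> V) = True iff True = True
(N or K) xor (not P iff (not D -> V)) = True xor True = False
not N = not True = False
not K = not False = True
not K -> N = True -> True = True
not N -> (not K -> N) = False -> True = True
((N or K) xor (not P iff (not D -> V))) iff (not N -> (not K -> N)) = False iff True = False
So (C) is false.

Count: 1.

1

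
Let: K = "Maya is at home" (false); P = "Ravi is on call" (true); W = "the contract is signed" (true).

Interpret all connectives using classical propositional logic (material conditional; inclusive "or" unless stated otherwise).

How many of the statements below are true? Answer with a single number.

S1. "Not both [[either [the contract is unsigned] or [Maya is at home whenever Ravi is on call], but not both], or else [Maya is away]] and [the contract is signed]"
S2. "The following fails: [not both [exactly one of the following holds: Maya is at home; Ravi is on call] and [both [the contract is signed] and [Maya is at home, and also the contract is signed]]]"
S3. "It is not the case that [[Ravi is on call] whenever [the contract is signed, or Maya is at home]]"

S1: Formalization: ((~W xor (P -> K)) | ~K) nand W

~W = ~T = F
P -> K = T -> F = F
~W xor (P -> K) = F xor F = F
~K = ~F = T
(~W xor (P -> K)) | ~K = F | T = T
((~W xor (P -> K)) | ~K) nand W = T nand T = F
Hence S1 is false.

S2: Formalization: ~((K xor P) nand (W & (K & W)))

K xor P = F xor T = T
K & W = F & T = F
W & (K & W) = T & F = F
(K xor P) nand (W & (K & W)) = T nand F = T
~((K xor P) nand (W & (K & W))) = ~T = F
Hence S2 is false.

S3: Formalization: ~((W | K) -> P)

W | K = T | F = T
(W | K) -> P = T -> T = T
~((W | K) -> P) = ~T = F
Thus S3 is false.

Count: 0.

0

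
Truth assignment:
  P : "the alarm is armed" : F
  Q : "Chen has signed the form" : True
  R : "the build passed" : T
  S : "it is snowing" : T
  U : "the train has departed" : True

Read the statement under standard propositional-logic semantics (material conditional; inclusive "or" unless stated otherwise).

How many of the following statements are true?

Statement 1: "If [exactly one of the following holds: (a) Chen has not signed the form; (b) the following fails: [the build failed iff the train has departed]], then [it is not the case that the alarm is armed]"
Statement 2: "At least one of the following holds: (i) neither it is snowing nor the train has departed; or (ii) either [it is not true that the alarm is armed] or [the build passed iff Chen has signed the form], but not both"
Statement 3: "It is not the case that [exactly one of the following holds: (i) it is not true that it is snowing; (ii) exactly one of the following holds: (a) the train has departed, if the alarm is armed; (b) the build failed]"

1

Statement 1: Parsed as (~Q xor ~(~R <-> U)) -> ~P

~Q = ~T = F
~R = ~T = F
~R <-> U = F <-> T = F
~(~R <-> U) = ~F = T
~Q xor ~(~R <-> U) = F xor T = T
~P = ~F = T
(~Q xor ~(~R <-> U)) -> ~P = T -> T = T
Hence Statement 1 is true.

Statement 2: In symbols: (S nor U) | (~P xor (R <-> Q))

S nor U = T nor T = F
~P = ~F = T
R <-> Q = T <-> T = T
~P xor (R <-> Q) = T xor T = F
(S nor U) | (~P xor (R <-> Q)) = F | F = F
So Statement 2 is false.

Statement 3: Formalization: ~(~S xor ((P -> U) xor ~R))

~S = ~T = F
P -> U = F -> T = T
~R = ~T = F
(P -> U) xor ~R = T xor F = T
~S xor ((P -> U) xor ~R) = F xor T = T
~(~S xor ((P -> U) xor ~R)) = ~T = F
Thus Statement 3 is false.

True statements: 1 (Statement 1).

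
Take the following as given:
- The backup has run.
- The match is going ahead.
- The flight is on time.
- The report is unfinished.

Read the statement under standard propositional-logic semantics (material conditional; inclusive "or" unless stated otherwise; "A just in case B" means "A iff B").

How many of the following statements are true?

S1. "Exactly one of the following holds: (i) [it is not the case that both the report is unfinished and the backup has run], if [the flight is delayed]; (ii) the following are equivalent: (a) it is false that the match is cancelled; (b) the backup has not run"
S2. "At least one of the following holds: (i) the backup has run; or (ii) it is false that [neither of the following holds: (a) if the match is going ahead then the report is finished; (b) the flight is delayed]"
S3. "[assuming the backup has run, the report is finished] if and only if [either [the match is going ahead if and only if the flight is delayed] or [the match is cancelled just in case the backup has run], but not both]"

Let R = "the flight is delayed" (False), M = "the report is finished" (False), Q = "the backup has run" (True), K = "the match is cancelled" (False).

S1: Formalization: (R -> (not M nand Q)) xor (not K iff not Q)

not M = not False = True
not M nand Q = True nand True = False
R -> (not M nand Q) = False -> False = True
not K = not False = True
not Q = not True = False
not K iff not Q = True iff False = False
(R -> (not M nand Q)) xor (not K iff not Q) = True xor False = True
Hence S1 is true.

S2: In symbols: Q or not ((not K -> M) nor R)

not K = not False = True
not K -> M = True -> False = False
(not K -> M) nor R = False nor False = True
not ((not K -> M) nor R) = not True = False
Q or not ((not K -> M) nor R) = True or False = True
Hence S2 is true.

S3: In symbols: (Q -> M) iff ((not K iff R) xor (K iff Q))

Q -> M = True -> False = False
not K = not False = True
not K iff R = True iff False = False
K iff Q = False iff True = False
(not K iff R) xor (K iff Q) = False xor False = False
(Q -> M) iff ((not K iff R) xor (K iff Q)) = False iff False = True
So S3 is true.

3 of the 3 statements are true (S1, S2, S3).

3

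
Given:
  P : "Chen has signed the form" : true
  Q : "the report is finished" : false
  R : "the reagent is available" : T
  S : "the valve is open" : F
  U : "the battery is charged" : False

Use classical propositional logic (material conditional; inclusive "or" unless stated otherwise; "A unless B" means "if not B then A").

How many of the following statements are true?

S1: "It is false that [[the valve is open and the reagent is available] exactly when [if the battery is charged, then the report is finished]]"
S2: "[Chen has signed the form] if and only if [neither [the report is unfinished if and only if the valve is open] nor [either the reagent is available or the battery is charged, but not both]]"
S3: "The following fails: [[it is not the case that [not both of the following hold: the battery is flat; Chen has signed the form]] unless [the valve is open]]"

S1: In symbols: ¬((S ∧ R) ↔ (U → Q))

S ∧ R = F ∧ T = F
U → Q = F → F = T
(S ∧ R) ↔ (U → Q) = F ↔ T = F
¬((S ∧ R) ↔ (U → Q)) = ¬F = T
So S1 is true.

S2: This is P ↔ ((¬Q ↔ S) ↓ (R ⊕ U)).

¬Q = ¬F = T
¬Q ↔ S = T ↔ F = F
R ⊕ U = T ⊕ F = T
(¬Q ↔ S) ↓ (R ⊕ U) = F ↓ T = F
P ↔ ((¬Q ↔ S) ↓ (R ⊕ U)) = T ↔ F = F
Thus S2 is false.

S3: Formalization: ¬(¬(¬U ↑ P) ∨ S)

¬U = ¬F = T
¬U ↑ P = T ↑ T = F
¬(¬U ↑ P) = ¬F = T
¬(¬U ↑ P) ∨ S = T ∨ F = T
¬(¬(¬U ↑ P) ∨ S) = ¬T = F
So S3 is false.

1 of the 3 statements is true (S1).

1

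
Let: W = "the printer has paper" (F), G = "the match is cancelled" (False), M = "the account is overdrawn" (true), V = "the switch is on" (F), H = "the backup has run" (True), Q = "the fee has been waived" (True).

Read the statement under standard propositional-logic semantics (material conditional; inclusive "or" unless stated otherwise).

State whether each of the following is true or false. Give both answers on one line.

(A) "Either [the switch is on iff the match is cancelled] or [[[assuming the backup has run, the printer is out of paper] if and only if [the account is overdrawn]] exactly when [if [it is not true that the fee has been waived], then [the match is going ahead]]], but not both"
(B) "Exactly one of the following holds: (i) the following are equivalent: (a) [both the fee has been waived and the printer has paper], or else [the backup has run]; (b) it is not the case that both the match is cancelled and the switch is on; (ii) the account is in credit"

(A): Formalization: (V iff G) xor (((H -> not W) iff M) iff (not Q -> not G))

V iff G = False iff False = True
not W = not False = True
H -> not W = True -> True = True
(H -> not W) iff M = True iff True = True
not Q = not True = False
not G = not False = True
not Q -> not G = False -> True = True
((H -> not W) iff M) iff (not Q -> not G) = True iff True = True
(V iff G) xor (((H -> not W) iff M) iff (not Q -> not G)) = True xor True = False
Hence (A) is false.

(B): This is (((Q and W) or H) iff (G nand V)) xor not M.

Q and W = True and False = False
(Q and W) or H = False or True = True
G nand V = False nand False = True
((Q and W) or H) iff (G nand V) = True iff True = True
not M = not True = False
(((Q and W) or H) iff (G nand V)) xor not M = True xor False = True
Thus (B) is true.

(A) F / (B) T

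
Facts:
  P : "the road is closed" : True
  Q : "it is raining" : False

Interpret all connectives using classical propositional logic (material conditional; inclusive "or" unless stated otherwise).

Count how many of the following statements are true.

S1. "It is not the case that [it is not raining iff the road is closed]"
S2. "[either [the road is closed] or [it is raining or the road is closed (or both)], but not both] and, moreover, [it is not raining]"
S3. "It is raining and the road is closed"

S1: This is not (not Q iff P).

not Q = not False = True
not Q iff P = True iff True = True
not (not Q iff P) = not True = False
Hence S1 is false.

S2: Parsed as (P xor (Q or P)) and not Q

Q or P = False or True = True
P xor (Q or P) = True xor True = False
not Q = not False = True
(P xor (Q or P)) and not Q = False and True = False
Thus S2 is false.

S3: This is Q and P.

Q and P = False and True = False
So S3 is false.

0 of the 3 statements are true (none).

0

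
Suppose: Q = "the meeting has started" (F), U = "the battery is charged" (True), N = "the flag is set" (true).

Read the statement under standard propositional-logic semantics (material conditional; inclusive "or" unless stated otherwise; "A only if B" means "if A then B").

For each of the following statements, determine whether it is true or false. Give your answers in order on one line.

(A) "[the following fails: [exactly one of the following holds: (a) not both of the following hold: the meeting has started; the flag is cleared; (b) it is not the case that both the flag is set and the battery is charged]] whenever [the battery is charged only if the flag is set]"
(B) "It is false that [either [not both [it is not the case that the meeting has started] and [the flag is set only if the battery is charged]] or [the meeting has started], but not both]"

(A) false, (B) true

(A): Parsed as (U -> N) -> ~((Q nand ~N) xor (N nand U))

U -> N = T -> T = T
~N = ~T = F
Q nand ~N = F nand F = T
N nand U = T nand T = F
(Q nand ~N) xor (N nand U) = T xor F = T
~((Q nand ~N) xor (N nand U)) = ~T = F
(U -> N) -> ~((Q nand ~N) xor (N nand U)) = T -> F = F
So (A) is false.

(B): Parsed as ~((~Q nand (N -> U)) xor Q)

~Q = ~F = T
N -> U = T -> T = T
~Q nand (N -> U) = T nand T = F
(~Q nand (N -> U)) xor Q = F xor F = F
~((~Q nand (N -> U)) xor Q) = ~F = T
So (B) is true.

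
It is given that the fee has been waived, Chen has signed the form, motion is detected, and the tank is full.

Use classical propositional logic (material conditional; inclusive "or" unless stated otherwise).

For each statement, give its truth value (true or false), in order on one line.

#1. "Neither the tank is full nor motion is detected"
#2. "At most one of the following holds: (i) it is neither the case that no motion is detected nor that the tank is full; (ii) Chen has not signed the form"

Let K = "the tank is full" (T), M = "motion is detected" (T), R = "Chen has signed the form" (T).

#1: In symbols: K ↓ M

K ↓ M = T ↓ T = F
So #1 is false.

#2: Formalization: (¬M ↓ K) ↑ ¬R

¬M = ¬T = F
¬M ↓ K = F ↓ T = F
¬R = ¬T = F
(¬M ↓ K) ↑ ¬R = F ↑ F = T
So #2 is true.

#1 F; #2 T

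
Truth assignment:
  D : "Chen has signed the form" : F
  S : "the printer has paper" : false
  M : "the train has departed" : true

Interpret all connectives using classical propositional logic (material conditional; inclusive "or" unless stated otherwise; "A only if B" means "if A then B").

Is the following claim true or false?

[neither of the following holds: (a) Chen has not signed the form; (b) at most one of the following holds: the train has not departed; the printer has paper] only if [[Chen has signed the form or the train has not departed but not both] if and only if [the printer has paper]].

Values: D=False, M=True, S=False.
In symbols: (not D nor (not M nand S)) -> ((D xor not M) iff S)

not D = not False = True
not M = not True = False
not M nand S = False nand False = True
not D nor (not M nand S) = True nor True = False
not M = not True = False
D xor not M = False xor False = False
(D xor not M) iff S = False iff False = True
(not D nor (not M nand S)) -> ((D xor not M) iff S) = False -> True = True

True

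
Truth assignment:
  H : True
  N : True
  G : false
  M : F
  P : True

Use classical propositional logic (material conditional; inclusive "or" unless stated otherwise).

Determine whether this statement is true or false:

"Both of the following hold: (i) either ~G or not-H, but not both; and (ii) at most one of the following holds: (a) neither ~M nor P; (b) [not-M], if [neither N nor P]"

This is (~G xor ~H) & ((~M nor P) nand ((N nor P) -> ~M)).

~G = ~F = T
~H = ~T = F
~G xor ~H = T xor F = T
~M = ~F = T
~M nor P = T nor T = F
N nor P = T nor T = F
~M = ~F = T
(N nor P) -> ~M = F -> T = T
(~M nor P) nand ((N nor P) -> ~M) = F nand T = T
(~G xor ~H) & ((~M nor P) nand ((N nor P) -> ~M)) = T & T = T

True.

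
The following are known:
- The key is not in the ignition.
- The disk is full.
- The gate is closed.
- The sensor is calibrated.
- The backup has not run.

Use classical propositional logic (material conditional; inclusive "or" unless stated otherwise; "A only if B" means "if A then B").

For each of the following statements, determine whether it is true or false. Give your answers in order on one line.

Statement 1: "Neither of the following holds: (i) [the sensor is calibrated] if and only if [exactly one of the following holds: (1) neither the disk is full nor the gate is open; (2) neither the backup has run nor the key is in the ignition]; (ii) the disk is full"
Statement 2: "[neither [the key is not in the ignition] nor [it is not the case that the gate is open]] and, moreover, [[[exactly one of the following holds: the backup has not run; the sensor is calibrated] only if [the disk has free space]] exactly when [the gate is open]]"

Statement 1 false, Statement 2 false

Let D = "the sensor is calibrated" (T), L = "the disk is full" (T), P = "the gate is open" (F), G = "the backup has run" (F), R = "the key is in the ignition" (F).

Statement 1: Formalization: (D ↔ ((L ↓ P) ⊕ (G ↓ R))) ↓ L

L ↓ P = T ↓ F = F
G ↓ R = F ↓ F = T
(L ↓ P) ⊕ (G ↓ R) = F ⊕ T = T
D ↔ ((L ↓ P) ⊕ (G ↓ R)) = T ↔ T = T
(D ↔ ((L ↓ P) ⊕ (G ↓ R))) ↓ L = T ↓ T = F
Thus Statement 1 is false.

Statement 2: This is (¬R ↓ ¬P) ∧ (((¬G ⊕ D) → ¬L) ↔ P).

¬R = ¬F = T
¬P = ¬F = T
¬R ↓ ¬P = T ↓ T = F
¬G = ¬F = T
¬G ⊕ D = T ⊕ T = F
¬L = ¬T = F
(¬G ⊕ D) → ¬L = F → F = T
((¬G ⊕ D) → ¬L) ↔ P = T ↔ F = F
(¬R ↓ ¬P) ∧ (((¬G ⊕ D) → ¬L) ↔ P) = F ∧ F = F
Hence Statement 2 is false.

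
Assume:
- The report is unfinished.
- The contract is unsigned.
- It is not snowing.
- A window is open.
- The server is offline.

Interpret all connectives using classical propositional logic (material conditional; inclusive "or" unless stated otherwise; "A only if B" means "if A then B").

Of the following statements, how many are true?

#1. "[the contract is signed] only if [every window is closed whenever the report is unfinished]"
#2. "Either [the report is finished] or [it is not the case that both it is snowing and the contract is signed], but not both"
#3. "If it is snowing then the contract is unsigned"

Let Q = "the contract is signed" (False), P = "the report is finished" (False), S = "a window is open" (True), R = "it is snowing" (False).

#1: In symbols: Q -> (not P -> not S)

not P = not False = True
not S = not True = False
not P -> not S = True -> False = False
Q -> (not P -> not S) = False -> False = True
Hence #1 is true.

#2: This is P xor (R nand Q).

R nand Q = False nand False = True
P xor (R nand Q) = False xor True = True
Thus #2 is true.

#3: Parsed as R -> not Q

not Q = not False = True
R -> not Q = False -> True = True
Thus #3 is true.

3 of the 3 statements are true.

3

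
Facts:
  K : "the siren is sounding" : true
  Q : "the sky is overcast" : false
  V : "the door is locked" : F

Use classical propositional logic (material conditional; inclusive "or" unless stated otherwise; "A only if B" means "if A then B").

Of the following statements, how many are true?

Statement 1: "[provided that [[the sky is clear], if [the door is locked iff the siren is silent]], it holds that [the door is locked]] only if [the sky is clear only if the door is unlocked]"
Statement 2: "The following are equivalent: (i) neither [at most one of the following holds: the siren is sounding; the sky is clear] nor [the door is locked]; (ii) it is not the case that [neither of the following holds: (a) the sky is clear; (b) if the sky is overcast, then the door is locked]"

Statement 1: This is (((V <-> ~K) -> ~Q) -> V) -> (~Q -> ~V).

~K = ~T = F
V <-> ~K = F <-> F = T
~Q = ~F = T
(V <-> ~K) -> ~Q = T -> T = T
((V <-> ~K) -> ~Q) -> V = T -> F = F
~Q = ~F = T
~V = ~F = T
~Q -> ~V = T -> T = T
(((V <-> ~K) -> ~Q) -> V) -> (~Q -> ~V) = F -> T = T
So Statement 1 is true.

Statement 2: In symbols: ((K nand ~Q) nor V) <-> ~(~Q nor (Q -> V))

~Q = ~F = T
K nand ~Q = T nand T = F
(K nand ~Q) nor V = F nor F = T
~Q = ~F = T
Q -> V = F -> F = T
~Q nor (Q -> V) = T nor T = F
~(~Q nor (Q -> V)) = ~F = T
((K nand ~Q) nor V) <-> ~(~Q nor (Q -> V)) = T <-> T = T
Hence Statement 2 is true.

Count: 2.

2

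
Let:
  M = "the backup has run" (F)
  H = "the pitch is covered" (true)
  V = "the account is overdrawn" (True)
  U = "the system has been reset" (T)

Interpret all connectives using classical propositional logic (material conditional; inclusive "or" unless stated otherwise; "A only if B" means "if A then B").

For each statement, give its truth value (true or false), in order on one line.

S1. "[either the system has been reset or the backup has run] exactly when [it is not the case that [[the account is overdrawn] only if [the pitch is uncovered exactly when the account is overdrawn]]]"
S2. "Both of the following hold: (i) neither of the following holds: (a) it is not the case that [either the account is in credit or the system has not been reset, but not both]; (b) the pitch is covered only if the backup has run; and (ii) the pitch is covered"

S1: In symbols: (U | M) <-> ~(V -> (~H <-> V))

U | M = T | F = T
~H = ~T = F
~H <-> V = F <-> T = F
V -> (~H <-> V) = T -> F = F
~(V -> (~H <-> V)) = ~F = T
(U | M) <-> ~(V -> (~H <-> V)) = T <-> T = T
Hence S1 is true.

S2: Parsed as (~(~V xor ~U) nor (H -> M)) & H

~V = ~T = F
~U = ~T = F
~V xor ~U = F xor F = F
~(~V xor ~U) = ~F = T
H -> M = T -> F = F
~(~V xor ~U) nor (H -> M) = T nor F = F
(~(~V xor ~U) nor (H -> M)) & H = F & T = F
Thus S2 is false.

S1 T / S2 F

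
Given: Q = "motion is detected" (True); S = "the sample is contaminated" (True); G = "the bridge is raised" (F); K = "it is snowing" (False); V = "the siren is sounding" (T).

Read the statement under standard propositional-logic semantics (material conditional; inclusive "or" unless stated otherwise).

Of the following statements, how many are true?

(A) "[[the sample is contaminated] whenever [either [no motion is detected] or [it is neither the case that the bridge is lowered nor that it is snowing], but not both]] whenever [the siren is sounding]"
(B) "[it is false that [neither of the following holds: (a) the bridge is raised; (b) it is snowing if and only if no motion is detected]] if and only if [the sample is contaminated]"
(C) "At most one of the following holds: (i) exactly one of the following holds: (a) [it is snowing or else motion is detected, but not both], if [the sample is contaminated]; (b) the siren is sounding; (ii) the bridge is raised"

(A): Parsed as V -> ((~Q xor (~G nor K)) -> S)

~Q = ~T = F
~G = ~F = T
~G nor K = T nor F = F
~Q xor (~G nor K) = F xor F = F
(~Q xor (~G nor K)) -> S = F -> T = T
V -> ((~Q xor (~G nor K)) -> S) = T -> T = T
Thus (A) is true.

(B): In symbols: ~(G nor (K <-> ~Q)) <-> S

~Q = ~T = F
K <-> ~Q = F <-> F = T
G nor (K <-> ~Q) = F nor T = F
~(G nor (K <-> ~Q)) = ~F = T
~(G nor (K <-> ~Q)) <-> S = T <-> T = T
Hence (B) is true.

(C): Formalization: ((S -> (K xor Q)) xor V) nand G

K xor Q = F xor T = T
S -> (K xor Q) = T -> T = T
(S -> (K xor Q)) xor V = T xor T = F
((S -> (K xor Q)) xor V) nand G = F nand F = T
Hence (C) is true.

Count: 3.

3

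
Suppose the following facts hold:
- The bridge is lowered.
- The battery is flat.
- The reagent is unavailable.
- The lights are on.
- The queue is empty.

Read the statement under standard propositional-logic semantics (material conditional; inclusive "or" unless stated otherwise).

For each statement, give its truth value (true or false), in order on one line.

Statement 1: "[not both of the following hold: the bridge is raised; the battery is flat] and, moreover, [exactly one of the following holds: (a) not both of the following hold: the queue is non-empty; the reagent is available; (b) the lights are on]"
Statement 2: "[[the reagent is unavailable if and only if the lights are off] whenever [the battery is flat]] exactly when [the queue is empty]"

Let N = "the bridge is raised" (F), L = "the battery is charged" (F), D = "the queue is empty" (T), R = "the reagent is available" (F), U = "the lights are on" (T).

Statement 1: In symbols: (N nand ~L) & ((~D nand R) xor U)

~L = ~F = T
N nand ~L = F nand T = T
~D = ~T = F
~D nand R = F nand F = T
(~D nand R) xor U = T xor T = F
(N nand ~L) & ((~D nand R) xor U) = T & F = F
Thus Statement 1 is false.

Statement 2: Formalization: (~L -> (~R <-> ~U)) <-> D

~L = ~F = T
~R = ~F = T
~U = ~T = F
~R <-> ~U = T <-> F = F
~L -> (~R <-> ~U) = T -> F = F
(~L -> (~R <-> ~U)) <-> D = F <-> T = F
Hence Statement 2 is false.

Statement 1 F, Statement 2 F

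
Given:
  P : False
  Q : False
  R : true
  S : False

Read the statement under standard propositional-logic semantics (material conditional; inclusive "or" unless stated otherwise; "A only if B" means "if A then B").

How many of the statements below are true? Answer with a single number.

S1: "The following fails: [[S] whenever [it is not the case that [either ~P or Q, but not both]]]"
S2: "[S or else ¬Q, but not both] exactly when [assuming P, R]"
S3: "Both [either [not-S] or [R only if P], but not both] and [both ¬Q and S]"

1

S1: Formalization: not (not (not P xor Q) -> S)

not P = not False = True
not P xor Q = True xor False = True
not (not P xor Q) = not True = False
not (not P xor Q) -> S = False -> False = True
not (not (not P xor Q) -> S) = not True = False
So S1 is false.

S2: In symbols: (S xor not Q) iff (P -> R)

not Q = not False = True
S xor not Q = False xor True = True
P -> R = False -> True = True
(S xor not Q) iff (P -> R) = True iff True = True
Thus S2 is true.

S3: In symbols: (not S xor (R -> P)) and (not Q and S)

not S = not False = True
R -> P = True -> False = False
not S xor (R -> P) = True xor False = True
not Q = not False = True
not Q and S = True and False = False
(not S xor (R -> P)) and (not Q and S) = True and False = False
Hence S3 is false.

1 of the 3 statements is true (S2).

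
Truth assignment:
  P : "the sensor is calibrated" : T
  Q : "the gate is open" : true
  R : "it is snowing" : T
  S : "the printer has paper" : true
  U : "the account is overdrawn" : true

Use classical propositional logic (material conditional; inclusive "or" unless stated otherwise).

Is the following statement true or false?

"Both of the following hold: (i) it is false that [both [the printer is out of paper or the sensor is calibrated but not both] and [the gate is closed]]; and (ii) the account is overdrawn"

True

Formalization: ~((~S xor P) & ~Q) & U

~S = ~T = F
~S xor P = F xor T = T
~Q = ~T = F
(~S xor P) & ~Q = T & F = F
~((~S xor P) & ~Q) = ~F = T
~((~S xor P) & ~Q) & U = T & T = T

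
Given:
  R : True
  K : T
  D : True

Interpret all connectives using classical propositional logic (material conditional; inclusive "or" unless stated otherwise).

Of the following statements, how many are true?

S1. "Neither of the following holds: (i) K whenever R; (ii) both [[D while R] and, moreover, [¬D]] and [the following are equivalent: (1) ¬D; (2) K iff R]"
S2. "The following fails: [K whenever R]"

S1: In symbols: (R -> K) nor (((D & R) & ~D) & (~D <-> (K <-> R)))

R -> K = T -> T = T
D & R = T & T = T
~D = ~T = F
(D & R) & ~D = T & F = F
~D = ~T = F
K <-> R = T <-> T = T
~D <-> (K <-> R) = F <-> T = F
((D & R) & ~D) & (~D <-> (K <-> R)) = F & F = F
(R -> K) nor (((D & R) & ~D) & (~D <-> (K <-> R))) = T nor F = F
So S1 is false.

S2: In symbols: ~(R -> K)

R -> K = T -> T = T
~(R -> K) = ~T = F
So S2 is false.

0 of the 2 statements are true (none).

0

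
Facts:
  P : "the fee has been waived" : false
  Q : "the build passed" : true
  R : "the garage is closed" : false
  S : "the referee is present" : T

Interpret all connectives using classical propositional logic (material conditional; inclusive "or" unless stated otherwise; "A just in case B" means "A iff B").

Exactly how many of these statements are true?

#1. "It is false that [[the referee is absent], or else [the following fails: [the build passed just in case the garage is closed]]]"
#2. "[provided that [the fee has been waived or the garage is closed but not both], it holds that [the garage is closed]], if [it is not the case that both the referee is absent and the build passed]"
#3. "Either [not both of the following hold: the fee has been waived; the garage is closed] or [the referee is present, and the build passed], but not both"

1

#1: In symbols: ¬(¬S ∨ ¬(Q ↔ R))

¬S = ¬T = F
Q ↔ R = T ↔ F = F
¬(Q ↔ R) = ¬F = T
¬S ∨ ¬(Q ↔ R) = F ∨ T = T
¬(¬S ∨ ¬(Q ↔ R)) = ¬T = F
So #1 is false.

#2: This is (¬S ↑ Q) → ((P ⊕ R) → R).

¬S = ¬T = F
¬S ↑ Q = F ↑ T = T
P ⊕ R = F ⊕ F = F
(P ⊕ R) → R = F → F = T
(¬S ↑ Q) → ((P ⊕ R) → R) = T → T = T
Thus #2 is true.

#3: Parsed as (P ↑ R) ⊕ (S ∧ Q)

P ↑ R = F ↑ F = T
S ∧ Q = T ∧ T = T
(P ↑ R) ⊕ (S ∧ Q) = T ⊕ T = F
So #3 is false.

Count: 1.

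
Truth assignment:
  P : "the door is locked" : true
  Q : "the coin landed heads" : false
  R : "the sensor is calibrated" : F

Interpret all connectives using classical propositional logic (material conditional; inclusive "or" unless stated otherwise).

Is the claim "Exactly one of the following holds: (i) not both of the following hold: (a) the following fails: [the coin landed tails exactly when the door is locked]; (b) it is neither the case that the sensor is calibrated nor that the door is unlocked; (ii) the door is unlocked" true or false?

The statement is true.

Values: Q=F, P=T, R=F.
This is (¬(¬Q ↔ P) ↑ (R ↓ ¬P)) ⊕ ¬P.

¬Q = ¬F = T
¬Q ↔ P = T ↔ T = T
¬(¬Q ↔ P) = ¬T = F
¬P = ¬T = F
R ↓ ¬P = F ↓ F = T
¬(¬Q ↔ P) ↑ (R ↓ ¬P) = F ↑ T = T
¬P = ¬T = F
(¬(¬Q ↔ P) ↑ (R ↓ ¬P)) ⊕ ¬P = T ⊕ F = T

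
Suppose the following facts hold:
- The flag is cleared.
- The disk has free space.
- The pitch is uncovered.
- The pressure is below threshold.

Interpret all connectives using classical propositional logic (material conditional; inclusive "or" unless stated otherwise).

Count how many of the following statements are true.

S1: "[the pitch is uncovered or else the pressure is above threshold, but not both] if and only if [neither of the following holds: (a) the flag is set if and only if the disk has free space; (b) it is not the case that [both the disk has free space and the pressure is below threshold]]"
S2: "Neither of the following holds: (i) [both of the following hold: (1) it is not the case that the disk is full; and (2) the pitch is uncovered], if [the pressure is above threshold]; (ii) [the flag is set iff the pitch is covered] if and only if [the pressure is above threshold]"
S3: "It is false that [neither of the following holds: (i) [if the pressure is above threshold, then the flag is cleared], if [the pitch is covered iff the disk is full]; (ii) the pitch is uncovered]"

2

Let M = "the pitch is covered" (False), W = "the pressure is above threshold" (False), G = "the flag is set" (False), S = "the disk is full" (False).

S1: Parsed as (not M xor W) iff ((G iff not S) nor not (not S and not W))

not M = not False = True
not M xor W = True xor False = True
not S = not False = True
G iff not S = False iff True = False
not S = not False = True
not W = not False = True
not S and not W = True and True = True
not (not S and not W) = not True = False
(G iff not S) nor not (not S and not W) = False nor False = True
(not M xor W) iff ((G iff not S) nor not (not S and not W)) = True iff True = True
Hence S1 is true.

S2: Parsed as (W -> (not S and not M)) nor ((G iff M) iff W)

not S = not False = True
not M = not False = True
not S and not M = True and True = True
W -> (not S and not M) = False -> True = True
G iff M = False iff False = True
(G iff M) iff W = True iff False = False
(W -> (not S and not M)) nor ((G iff M) iff W) = True nor False = False
Hence S2 is false.

S3: This is not (((M iff S) -> (W -> not G)) nor not M).

M iff S = False iff False = True
not G = not False = True
W -> not G = False -> True = True
(M iff S) -> (W -> not G) = True -> True = True
not M = not False = True
((M iff S) -> (W -> not G)) nor not M = True nor True = False
not (((M iff S) -> (W -> not G)) nor not M) = not False = True
So S3 is true.

Count: 2.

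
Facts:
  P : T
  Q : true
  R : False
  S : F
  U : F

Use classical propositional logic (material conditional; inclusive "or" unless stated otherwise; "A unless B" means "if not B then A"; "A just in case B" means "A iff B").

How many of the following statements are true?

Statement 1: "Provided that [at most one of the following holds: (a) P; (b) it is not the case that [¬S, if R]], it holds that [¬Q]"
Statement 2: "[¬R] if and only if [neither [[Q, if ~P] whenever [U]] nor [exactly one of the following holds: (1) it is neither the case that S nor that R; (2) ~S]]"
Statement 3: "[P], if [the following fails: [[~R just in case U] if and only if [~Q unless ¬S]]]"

Statement 1: Formalization: (P nand ~(R -> ~S)) -> ~Q

~S = ~F = T
R -> ~S = F -> T = T
~(R -> ~S) = ~T = F
P nand ~(R -> ~S) = T nand F = T
~Q = ~T = F
(P nand ~(R -> ~S)) -> ~Q = T -> F = F
Thus Statement 1 is false.

Statement 2: In symbols: ~R <-> ((U -> (~P -> Q)) nor ((S nor R) xor ~S))

~R = ~F = T
~P = ~T = F
~P -> Q = F -> T = T
U -> (~P -> Q) = F -> T = T
S nor R = F nor F = T
~S = ~F = T
(S nor R) xor ~S = T xor T = F
(U -> (~P -> Q)) nor ((S nor R) xor ~S) = T nor F = F
~R <-> ((U -> (~P -> Q)) nor ((S nor R) xor ~S)) = T <-> F = F
Hence Statement 2 is false.

Statement 3: In symbols: ~((~R <-> U) <-> (~Q | ~S)) -> P

~R = ~F = T
~R <-> U = T <-> F = F
~Q = ~T = F
~S = ~F = T
~Q | ~S = F | T = T
(~R <-> U) <-> (~Q | ~S) = F <-> T = F
~((~R <-> U) <-> (~Q | ~S)) = ~F = T
~((~R <-> U) <-> (~Q | ~S)) -> P = T -> T = T
Thus Statement 3 is true.

True statements: 1 (Statement 3).

1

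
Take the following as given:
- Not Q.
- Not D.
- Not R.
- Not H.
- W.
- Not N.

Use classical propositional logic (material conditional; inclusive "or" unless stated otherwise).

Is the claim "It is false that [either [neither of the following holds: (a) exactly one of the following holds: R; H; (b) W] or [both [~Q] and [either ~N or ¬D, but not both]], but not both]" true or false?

In symbols: ~(((R xor H) nor W) xor (~Q & (~N xor ~D)))

R xor H = F xor F = F
(R xor H) nor W = F nor T = F
~Q = ~F = T
~N = ~F = T
~D = ~F = T
~N xor ~D = T xor T = F
~Q & (~N xor ~D) = T & F = F
((R xor H) nor W) xor (~Q & (~N xor ~D)) = F xor F = F
~(((R xor H) nor W) xor (~Q & (~N xor ~D))) = ~F = T

true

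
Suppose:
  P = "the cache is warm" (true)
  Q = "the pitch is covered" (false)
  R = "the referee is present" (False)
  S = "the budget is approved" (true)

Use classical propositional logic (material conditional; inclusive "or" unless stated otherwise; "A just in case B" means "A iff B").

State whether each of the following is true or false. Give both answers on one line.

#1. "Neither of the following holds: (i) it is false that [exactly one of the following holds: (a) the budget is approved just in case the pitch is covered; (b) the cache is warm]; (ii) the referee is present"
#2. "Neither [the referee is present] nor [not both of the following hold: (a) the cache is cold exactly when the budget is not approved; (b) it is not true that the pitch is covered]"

#1 True; #2 True

#1: In symbols: ¬((S ↔ Q) ⊕ P) ↓ R

S ↔ Q = T ↔ F = F
(S ↔ Q) ⊕ P = F ⊕ T = T
¬((S ↔ Q) ⊕ P) = ¬T = F
¬((S ↔ Q) ⊕ P) ↓ R = F ↓ F = T
So #1 is true.

#2: Formalization: R ↓ ((¬P ↔ ¬S) ↑ ¬Q)

¬P = ¬T = F
¬S = ¬T = F
¬P ↔ ¬S = F ↔ F = T
¬Q = ¬F = T
(¬P ↔ ¬S) ↑ ¬Q = T ↑ T = F
R ↓ ((¬P ↔ ¬S) ↑ ¬Q) = F ↓ F = T
Hence #2 is true.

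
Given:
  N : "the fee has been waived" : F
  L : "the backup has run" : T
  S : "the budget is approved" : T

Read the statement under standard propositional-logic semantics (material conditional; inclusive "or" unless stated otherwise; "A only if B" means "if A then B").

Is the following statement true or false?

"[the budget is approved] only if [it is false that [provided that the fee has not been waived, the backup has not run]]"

The statement is true.

In symbols: S -> not (not N -> not L)

not N = not False = True
not L = not True = False
not N -> not L = True -> False = False
not (not N -> not L) = not False = True
S -> not (not N -> not L) = True -> True = True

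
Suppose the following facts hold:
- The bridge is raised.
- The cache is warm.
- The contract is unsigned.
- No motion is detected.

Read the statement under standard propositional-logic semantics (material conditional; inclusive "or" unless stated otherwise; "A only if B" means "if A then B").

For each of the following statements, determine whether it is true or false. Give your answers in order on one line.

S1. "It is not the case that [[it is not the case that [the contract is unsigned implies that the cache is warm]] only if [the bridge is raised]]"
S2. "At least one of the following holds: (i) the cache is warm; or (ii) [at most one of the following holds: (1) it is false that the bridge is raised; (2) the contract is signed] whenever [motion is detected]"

Let N = "the contract is signed" (F), D = "the cache is warm" (T), G = "the bridge is raised" (T), M = "motion is detected" (F).

S1: Parsed as ~(~(~N -> D) -> G)

~N = ~F = T
~N -> D = T -> T = T
~(~N -> D) = ~T = F
~(~N -> D) -> G = F -> T = T
~(~(~N -> D) -> G) = ~T = F
Hence S1 is false.

S2: Formalization: D | (M -> (~G nand N))

~G = ~T = F
~G nand N = F nand F = T
M -> (~G nand N) = F -> T = T
D | (M -> (~G nand N)) = T | T = T
Thus S2 is true.

S1 False, S2 True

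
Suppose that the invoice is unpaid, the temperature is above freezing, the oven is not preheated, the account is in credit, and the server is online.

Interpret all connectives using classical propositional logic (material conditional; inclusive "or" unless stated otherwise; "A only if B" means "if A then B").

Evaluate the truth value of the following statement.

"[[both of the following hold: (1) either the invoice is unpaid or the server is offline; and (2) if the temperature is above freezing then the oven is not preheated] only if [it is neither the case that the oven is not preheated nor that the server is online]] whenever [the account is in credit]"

Let S = "the account is overdrawn" (F), D = "the invoice is paid" (F), G = "the server is online" (T), W = "the temperature is below freezing" (F), H = "the oven is preheated" (F).
This is ~S -> (((~D | ~G) & (~W -> ~H)) -> (~H nor G)).

~S = ~F = T
~D = ~F = T
~G = ~T = F
~D | ~G = T | F = T
~W = ~F = T
~H = ~F = T
~W -> ~H = T -> T = T
(~D | ~G) & (~W -> ~H) = T & T = T
~H = ~F = T
~H nor G = T nor T = F
((~D | ~G) & (~W -> ~H)) -> (~H nor G) = T -> F = F
~S -> (((~D | ~G) & (~W -> ~H)) -> (~H nor G)) = T -> F = F

false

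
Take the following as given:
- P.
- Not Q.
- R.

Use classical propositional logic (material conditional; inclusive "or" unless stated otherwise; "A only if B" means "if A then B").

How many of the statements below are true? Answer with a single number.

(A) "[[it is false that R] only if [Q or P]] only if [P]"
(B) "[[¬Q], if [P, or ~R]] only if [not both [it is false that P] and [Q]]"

2

(A): Parsed as (not R -> (Q or P)) -> P

not R = not True = False
Q or P = False or True = True
not R -> (Q or P) = False -> True = True
(not R -> (Q or P)) -> P = True -> True = True
So (A) is true.

(B): In symbols: ((P or not R) -> not Q) -> (not P nand Q)

not R = not True = False
P or not R = True or False = True
not Q = not False = True
(P or not R) -> not Q = True -> True = True
not P = not True = False
not P nand Q = False nand False = True
((P or not R) -> not Q) -> (not P nand Q) = True -> True = True
Hence (B) is true.

Count: 2.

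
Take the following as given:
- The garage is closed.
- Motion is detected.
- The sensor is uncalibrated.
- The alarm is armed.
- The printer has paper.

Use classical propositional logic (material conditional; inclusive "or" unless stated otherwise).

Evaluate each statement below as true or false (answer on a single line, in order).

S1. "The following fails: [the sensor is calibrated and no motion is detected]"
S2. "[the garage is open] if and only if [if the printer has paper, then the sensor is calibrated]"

S1 True, S2 True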